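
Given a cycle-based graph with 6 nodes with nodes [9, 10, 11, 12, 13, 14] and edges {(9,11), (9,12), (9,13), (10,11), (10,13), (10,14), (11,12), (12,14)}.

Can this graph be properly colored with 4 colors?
Yes, G is 4-colorable

A valid 4-coloring: color 1: [10, 12]; color 2: [11, 13, 14]; color 3: [9].
(χ(G) = 3 ≤ 4.)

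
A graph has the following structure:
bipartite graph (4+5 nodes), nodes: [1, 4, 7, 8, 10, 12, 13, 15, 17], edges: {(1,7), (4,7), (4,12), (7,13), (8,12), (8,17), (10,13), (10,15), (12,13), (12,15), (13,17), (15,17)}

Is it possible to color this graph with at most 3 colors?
Yes, G is 3-colorable

A valid 3-coloring: color 1: [7, 10, 12, 17]; color 2: [1, 4, 8, 13, 15].
(χ(G) = 2 ≤ 3.)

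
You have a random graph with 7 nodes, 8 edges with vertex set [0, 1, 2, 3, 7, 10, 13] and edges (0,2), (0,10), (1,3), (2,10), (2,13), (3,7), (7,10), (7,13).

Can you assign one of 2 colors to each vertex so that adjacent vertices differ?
The clique on vertices [0, 2, 10] has size 3 > 2, so it alone needs 3 colors.

No, G is not 2-colorable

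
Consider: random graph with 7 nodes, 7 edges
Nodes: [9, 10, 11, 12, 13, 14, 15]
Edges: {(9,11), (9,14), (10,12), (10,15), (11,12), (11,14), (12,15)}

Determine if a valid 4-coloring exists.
Yes, G is 4-colorable

A valid 4-coloring: color 1: [12, 13, 14]; color 2: [10, 11]; color 3: [9, 15].
(χ(G) = 3 ≤ 4.)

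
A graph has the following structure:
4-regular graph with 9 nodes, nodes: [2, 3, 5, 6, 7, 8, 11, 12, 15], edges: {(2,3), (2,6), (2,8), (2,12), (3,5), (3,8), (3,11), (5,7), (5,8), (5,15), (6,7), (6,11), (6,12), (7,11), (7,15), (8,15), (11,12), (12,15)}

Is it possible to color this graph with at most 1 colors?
No, G is not 1-colorable

The clique on vertices [2, 3, 8] has size 3 > 1, so it alone needs 3 colors.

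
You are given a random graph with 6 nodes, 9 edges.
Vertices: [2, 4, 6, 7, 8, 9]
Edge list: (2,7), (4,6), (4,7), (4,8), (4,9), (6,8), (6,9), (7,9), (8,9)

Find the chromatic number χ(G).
χ(G) = 4

Clique number ω(G) = 4 (lower bound: χ ≥ ω).
The clique on [4, 6, 8, 9] has size 4, forcing χ ≥ 4, and the coloring below uses 4 colors, so χ(G) = 4.
A valid 4-coloring: color 1: [2, 9]; color 2: [4]; color 3: [7, 8]; color 4: [6].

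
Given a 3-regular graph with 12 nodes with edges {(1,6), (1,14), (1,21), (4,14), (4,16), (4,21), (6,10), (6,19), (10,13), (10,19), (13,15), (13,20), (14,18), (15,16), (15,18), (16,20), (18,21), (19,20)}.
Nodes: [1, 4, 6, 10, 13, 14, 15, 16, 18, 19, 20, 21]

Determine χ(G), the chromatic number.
χ(G) = 3

Clique number ω(G) = 3 (lower bound: χ ≥ ω).
The clique on [6, 10, 19] has size 3, forcing χ ≥ 3, and the coloring below uses 3 colors, so χ(G) = 3.
A valid 3-coloring: color 1: [10, 14, 15, 20, 21]; color 2: [6, 13, 16, 18]; color 3: [1, 4, 19].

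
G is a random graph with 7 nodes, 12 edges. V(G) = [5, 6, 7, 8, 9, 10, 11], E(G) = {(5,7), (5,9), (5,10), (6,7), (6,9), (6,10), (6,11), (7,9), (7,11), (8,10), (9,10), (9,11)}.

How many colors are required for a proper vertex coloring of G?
χ(G) = 4

Clique number ω(G) = 4 (lower bound: χ ≥ ω).
The clique on [6, 7, 9, 11] has size 4, forcing χ ≥ 4, and the coloring below uses 4 colors, so χ(G) = 4.
A valid 4-coloring: color 1: [8, 9]; color 2: [5, 6]; color 3: [7, 10]; color 4: [11].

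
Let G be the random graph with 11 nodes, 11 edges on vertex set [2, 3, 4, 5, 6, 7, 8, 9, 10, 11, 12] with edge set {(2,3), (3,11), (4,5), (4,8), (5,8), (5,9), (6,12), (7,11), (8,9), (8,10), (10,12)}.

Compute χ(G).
χ(G) = 3

Clique number ω(G) = 3 (lower bound: χ ≥ ω).
The clique on [5, 8, 9] has size 3, forcing χ ≥ 3, and the coloring below uses 3 colors, so χ(G) = 3.
A valid 3-coloring: color 1: [2, 8, 11, 12]; color 2: [3, 5, 6, 7, 10]; color 3: [4, 9].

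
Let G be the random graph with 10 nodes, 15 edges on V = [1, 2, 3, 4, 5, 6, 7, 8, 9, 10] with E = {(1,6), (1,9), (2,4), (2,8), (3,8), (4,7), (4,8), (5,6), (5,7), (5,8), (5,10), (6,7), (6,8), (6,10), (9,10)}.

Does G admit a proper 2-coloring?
No, G is not 2-colorable

The clique on vertices [2, 4, 8] has size 3 > 2, so it alone needs 3 colors.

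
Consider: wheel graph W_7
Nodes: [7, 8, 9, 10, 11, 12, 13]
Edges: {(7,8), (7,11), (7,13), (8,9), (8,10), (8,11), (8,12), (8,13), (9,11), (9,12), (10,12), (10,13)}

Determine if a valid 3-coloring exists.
A valid 3-coloring: color 1: [8]; color 2: [7, 9, 10]; color 3: [11, 12, 13].
(χ(G) = 3 ≤ 3.)

Yes, G is 3-colorable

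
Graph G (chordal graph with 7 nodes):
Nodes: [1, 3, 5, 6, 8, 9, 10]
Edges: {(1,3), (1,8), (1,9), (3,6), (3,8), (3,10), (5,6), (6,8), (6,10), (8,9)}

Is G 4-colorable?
Yes, G is 4-colorable

A valid 4-coloring: color 1: [1, 6]; color 2: [3, 5, 9]; color 3: [8, 10].
(χ(G) = 3 ≤ 4.)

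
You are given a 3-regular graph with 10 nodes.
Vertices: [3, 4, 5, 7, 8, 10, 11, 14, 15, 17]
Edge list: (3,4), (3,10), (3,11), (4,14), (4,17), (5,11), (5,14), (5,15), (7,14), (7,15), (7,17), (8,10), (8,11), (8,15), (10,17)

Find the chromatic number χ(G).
χ(G) = 3

Clique number ω(G) = 2 (lower bound: χ ≥ ω).
Odd cycle [5, 14, 4, 17, 10, 8, 15] needs 3 colors (χ ≥ 3).
The coloring below uses 3 colors, so χ(G) = 3.
A valid 3-coloring: color 1: [3, 5, 7, 8]; color 2: [11, 14, 15, 17]; color 3: [4, 10].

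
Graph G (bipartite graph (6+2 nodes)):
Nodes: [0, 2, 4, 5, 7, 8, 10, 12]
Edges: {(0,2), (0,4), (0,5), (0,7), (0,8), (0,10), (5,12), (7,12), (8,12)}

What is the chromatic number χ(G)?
χ(G) = 2

Clique number ω(G) = 2 (lower bound: χ ≥ ω).
The graph is bipartite (no odd cycle), so 2 colors suffice: χ(G) = 2.
A valid 2-coloring: color 1: [0, 12]; color 2: [2, 4, 5, 7, 8, 10].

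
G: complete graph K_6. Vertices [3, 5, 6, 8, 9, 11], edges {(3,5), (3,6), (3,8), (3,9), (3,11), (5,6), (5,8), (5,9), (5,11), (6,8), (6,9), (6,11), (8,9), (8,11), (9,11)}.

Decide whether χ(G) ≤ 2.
No, G is not 2-colorable

The clique on vertices [3, 5, 6, 8, 9, 11] has size 6 > 2, so it alone needs 6 colors.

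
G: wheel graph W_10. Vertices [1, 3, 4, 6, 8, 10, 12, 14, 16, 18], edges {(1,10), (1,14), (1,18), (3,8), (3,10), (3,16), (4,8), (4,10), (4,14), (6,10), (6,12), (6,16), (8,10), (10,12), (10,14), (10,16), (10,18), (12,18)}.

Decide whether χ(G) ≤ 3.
No, G is not 3-colorable

Odd cycle [18, 1, 14, 4, 8, 3, 16, 6, 12] needs 3 colors (χ ≥ 3).
Vertex 10 is adjacent to every vertex of [1, 3, 4, 6, 8, 12, 14, 16, 18], which already need 3 colors among themselves, so 10 needs a new color (χ ≥ 4).
Hence χ(G) ≥ 4 > 3, so no proper 3-coloring exists.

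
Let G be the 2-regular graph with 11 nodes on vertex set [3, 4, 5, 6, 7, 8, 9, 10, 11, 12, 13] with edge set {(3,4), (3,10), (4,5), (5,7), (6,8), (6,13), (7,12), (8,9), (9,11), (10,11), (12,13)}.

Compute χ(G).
Clique number ω(G) = 2 (lower bound: χ ≥ ω).
Odd cycle [8, 9, 11, 10, 3, 4, 5, 7, 12, 13, 6] needs 3 colors (χ ≥ 3).
The coloring below uses 3 colors, so χ(G) = 3.
A valid 3-coloring: color 1: [4, 7, 8, 11, 13]; color 2: [3, 5, 6, 9, 12]; color 3: [10].

χ(G) = 3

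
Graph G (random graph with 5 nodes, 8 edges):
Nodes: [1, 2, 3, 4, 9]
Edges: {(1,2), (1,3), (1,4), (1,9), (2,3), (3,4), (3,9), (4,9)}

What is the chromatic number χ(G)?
χ(G) = 4

Clique number ω(G) = 4 (lower bound: χ ≥ ω).
The clique on [1, 3, 4, 9] has size 4, forcing χ ≥ 4, and the coloring below uses 4 colors, so χ(G) = 4.
A valid 4-coloring: color 1: [1]; color 2: [3]; color 3: [2, 4]; color 4: [9].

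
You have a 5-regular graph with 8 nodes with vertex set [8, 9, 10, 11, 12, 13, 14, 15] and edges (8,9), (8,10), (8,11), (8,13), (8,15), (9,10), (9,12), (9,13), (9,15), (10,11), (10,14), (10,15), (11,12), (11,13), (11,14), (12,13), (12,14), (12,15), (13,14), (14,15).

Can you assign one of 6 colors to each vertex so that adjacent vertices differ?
Yes, G is 6-colorable

A valid 6-coloring: color 1: [13, 15]; color 2: [9, 11]; color 3: [8, 14]; color 4: [10, 12].
(χ(G) = 4 ≤ 6.)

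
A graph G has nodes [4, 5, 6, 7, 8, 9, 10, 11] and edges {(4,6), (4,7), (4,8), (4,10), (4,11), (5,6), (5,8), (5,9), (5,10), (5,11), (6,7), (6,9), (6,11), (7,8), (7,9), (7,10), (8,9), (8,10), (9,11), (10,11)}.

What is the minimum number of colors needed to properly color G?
Clique number ω(G) = 4 (lower bound: χ ≥ ω).
The clique on [5, 6, 9, 11] has size 4, forcing χ ≥ 4, and the coloring below uses 4 colors, so χ(G) = 4.
A valid 4-coloring: color 1: [7, 11]; color 2: [9, 10]; color 3: [6, 8]; color 4: [4, 5].

χ(G) = 4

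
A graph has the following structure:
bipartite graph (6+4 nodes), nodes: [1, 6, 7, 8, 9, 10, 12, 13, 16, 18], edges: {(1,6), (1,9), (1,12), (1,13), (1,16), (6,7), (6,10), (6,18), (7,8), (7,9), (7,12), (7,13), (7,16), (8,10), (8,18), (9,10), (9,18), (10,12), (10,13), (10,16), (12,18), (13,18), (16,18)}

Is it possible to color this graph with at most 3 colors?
Yes, G is 3-colorable

A valid 3-coloring: color 1: [1, 7, 10, 18]; color 2: [6, 8, 9, 12, 13, 16].
(χ(G) = 2 ≤ 3.)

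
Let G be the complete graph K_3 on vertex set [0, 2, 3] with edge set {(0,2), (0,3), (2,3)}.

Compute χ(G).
χ(G) = 3

Clique number ω(G) = 3 (lower bound: χ ≥ ω).
The clique on [0, 2, 3] has size 3, forcing χ ≥ 3, and the coloring below uses 3 colors, so χ(G) = 3.
A valid 3-coloring: color 1: [3]; color 2: [2]; color 3: [0].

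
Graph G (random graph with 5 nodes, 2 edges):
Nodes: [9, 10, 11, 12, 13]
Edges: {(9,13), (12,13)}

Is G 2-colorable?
Yes, G is 2-colorable

A valid 2-coloring: color 1: [10, 11, 13]; color 2: [9, 12].
(χ(G) = 2 ≤ 2.)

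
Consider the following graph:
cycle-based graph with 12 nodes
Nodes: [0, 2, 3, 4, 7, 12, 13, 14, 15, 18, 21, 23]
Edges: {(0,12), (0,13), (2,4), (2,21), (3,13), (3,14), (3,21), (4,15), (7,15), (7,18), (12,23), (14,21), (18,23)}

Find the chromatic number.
χ(G) = 3

Clique number ω(G) = 3 (lower bound: χ ≥ ω).
The clique on [3, 14, 21] has size 3, forcing χ ≥ 3, and the coloring below uses 3 colors, so χ(G) = 3.
A valid 3-coloring: color 1: [0, 4, 7, 21, 23]; color 2: [2, 3, 12, 15, 18]; color 3: [13, 14].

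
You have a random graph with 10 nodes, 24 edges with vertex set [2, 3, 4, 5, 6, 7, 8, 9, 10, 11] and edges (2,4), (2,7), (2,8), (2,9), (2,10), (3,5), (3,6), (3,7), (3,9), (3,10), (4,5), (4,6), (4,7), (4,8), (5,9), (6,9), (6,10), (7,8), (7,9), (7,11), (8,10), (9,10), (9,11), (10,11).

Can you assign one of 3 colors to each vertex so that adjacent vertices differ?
The clique on vertices [2, 4, 7, 8] has size 4 > 3, so it alone needs 4 colors.

No, G is not 3-colorable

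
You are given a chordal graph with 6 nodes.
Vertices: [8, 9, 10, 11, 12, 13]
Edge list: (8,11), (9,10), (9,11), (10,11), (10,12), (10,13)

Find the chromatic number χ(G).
Clique number ω(G) = 3 (lower bound: χ ≥ ω).
The clique on [9, 10, 11] has size 3, forcing χ ≥ 3, and the coloring below uses 3 colors, so χ(G) = 3.
A valid 3-coloring: color 1: [8, 10]; color 2: [11, 12, 13]; color 3: [9].

χ(G) = 3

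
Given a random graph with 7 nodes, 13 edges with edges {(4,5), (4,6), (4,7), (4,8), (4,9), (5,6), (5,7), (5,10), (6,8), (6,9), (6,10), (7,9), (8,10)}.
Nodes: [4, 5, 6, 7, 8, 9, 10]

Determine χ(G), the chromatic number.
Clique number ω(G) = 3 (lower bound: χ ≥ ω).
The clique on [6, 8, 10] has size 3, forcing χ ≥ 3, and the coloring below uses 3 colors, so χ(G) = 3.
A valid 3-coloring: color 1: [6, 7]; color 2: [4, 10]; color 3: [5, 8, 9].

χ(G) = 3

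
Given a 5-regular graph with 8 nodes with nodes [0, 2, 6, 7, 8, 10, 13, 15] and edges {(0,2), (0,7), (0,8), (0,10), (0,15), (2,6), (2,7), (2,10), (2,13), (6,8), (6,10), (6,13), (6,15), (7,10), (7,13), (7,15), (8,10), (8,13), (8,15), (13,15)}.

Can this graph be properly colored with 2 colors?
No, G is not 2-colorable

The clique on vertices [0, 2, 7, 10] has size 4 > 2, so it alone needs 4 colors.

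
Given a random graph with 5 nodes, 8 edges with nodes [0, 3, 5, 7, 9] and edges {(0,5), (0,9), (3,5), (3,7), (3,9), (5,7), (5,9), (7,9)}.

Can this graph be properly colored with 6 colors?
Yes, G is 6-colorable

A valid 6-coloring: color 1: [5]; color 2: [9]; color 3: [0, 3]; color 4: [7].
(χ(G) = 4 ≤ 6.)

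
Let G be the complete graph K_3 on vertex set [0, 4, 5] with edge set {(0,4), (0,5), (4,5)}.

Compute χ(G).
χ(G) = 3

Clique number ω(G) = 3 (lower bound: χ ≥ ω).
The clique on [0, 4, 5] has size 3, forcing χ ≥ 3, and the coloring below uses 3 colors, so χ(G) = 3.
A valid 3-coloring: color 1: [4]; color 2: [5]; color 3: [0].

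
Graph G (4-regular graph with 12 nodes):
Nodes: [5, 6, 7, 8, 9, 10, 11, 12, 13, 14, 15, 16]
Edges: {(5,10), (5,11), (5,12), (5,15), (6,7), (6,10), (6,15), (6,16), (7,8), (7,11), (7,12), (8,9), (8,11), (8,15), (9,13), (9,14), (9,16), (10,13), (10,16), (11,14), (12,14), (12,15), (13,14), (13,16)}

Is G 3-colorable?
A valid 3-coloring: color 1: [6, 8, 12, 13]; color 2: [9, 10, 11, 15]; color 3: [5, 7, 14, 16].
(χ(G) = 3 ≤ 3.)

Yes, G is 3-colorable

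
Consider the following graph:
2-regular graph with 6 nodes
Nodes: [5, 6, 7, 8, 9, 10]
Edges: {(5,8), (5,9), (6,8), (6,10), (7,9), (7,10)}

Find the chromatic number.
Clique number ω(G) = 2 (lower bound: χ ≥ ω).
The graph is bipartite (no odd cycle), so 2 colors suffice: χ(G) = 2.
A valid 2-coloring: color 1: [8, 9, 10]; color 2: [5, 6, 7].

χ(G) = 2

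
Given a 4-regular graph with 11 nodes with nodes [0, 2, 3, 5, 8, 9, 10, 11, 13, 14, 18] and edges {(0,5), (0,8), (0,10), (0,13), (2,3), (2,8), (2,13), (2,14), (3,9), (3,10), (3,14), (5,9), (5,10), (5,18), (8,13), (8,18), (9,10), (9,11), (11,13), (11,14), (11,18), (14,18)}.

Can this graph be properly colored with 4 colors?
A valid 4-coloring: color 1: [0, 2, 9, 18]; color 2: [10, 13, 14]; color 3: [3, 5, 8, 11].
(χ(G) = 3 ≤ 4.)

Yes, G is 4-colorable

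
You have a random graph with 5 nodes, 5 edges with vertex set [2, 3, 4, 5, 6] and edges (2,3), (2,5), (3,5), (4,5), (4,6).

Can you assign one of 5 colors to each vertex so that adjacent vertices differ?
Yes, G is 5-colorable

A valid 5-coloring: color 1: [5, 6]; color 2: [2, 4]; color 3: [3].
(χ(G) = 3 ≤ 5.)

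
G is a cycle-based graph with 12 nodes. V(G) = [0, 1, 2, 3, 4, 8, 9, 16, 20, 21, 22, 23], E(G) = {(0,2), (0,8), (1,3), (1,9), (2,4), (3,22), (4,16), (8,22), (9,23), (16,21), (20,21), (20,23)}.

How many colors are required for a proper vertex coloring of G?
Clique number ω(G) = 2 (lower bound: χ ≥ ω).
The graph is bipartite (no odd cycle), so 2 colors suffice: χ(G) = 2.
A valid 2-coloring: color 1: [0, 1, 4, 21, 22, 23]; color 2: [2, 3, 8, 9, 16, 20].

χ(G) = 2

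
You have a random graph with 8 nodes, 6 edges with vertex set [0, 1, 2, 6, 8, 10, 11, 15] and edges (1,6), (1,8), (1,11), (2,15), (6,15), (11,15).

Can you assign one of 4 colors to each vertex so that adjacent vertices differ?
A valid 4-coloring: color 1: [0, 1, 10, 15]; color 2: [2, 6, 8, 11].
(χ(G) = 2 ≤ 4.)

Yes, G is 4-colorable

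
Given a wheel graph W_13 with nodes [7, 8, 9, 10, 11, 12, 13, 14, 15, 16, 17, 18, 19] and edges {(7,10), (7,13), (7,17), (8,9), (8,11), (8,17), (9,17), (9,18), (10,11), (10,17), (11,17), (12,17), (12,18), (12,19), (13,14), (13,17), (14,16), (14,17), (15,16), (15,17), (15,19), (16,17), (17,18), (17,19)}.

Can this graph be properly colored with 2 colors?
The clique on vertices [7, 10, 17] has size 3 > 2, so it alone needs 3 colors.

No, G is not 2-colorable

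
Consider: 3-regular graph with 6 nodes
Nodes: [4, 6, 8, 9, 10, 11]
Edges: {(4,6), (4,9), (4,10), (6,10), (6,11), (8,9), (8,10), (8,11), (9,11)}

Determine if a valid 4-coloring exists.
A valid 4-coloring: color 1: [10, 11]; color 2: [6, 9]; color 3: [4, 8].
(χ(G) = 3 ≤ 4.)

Yes, G is 4-colorable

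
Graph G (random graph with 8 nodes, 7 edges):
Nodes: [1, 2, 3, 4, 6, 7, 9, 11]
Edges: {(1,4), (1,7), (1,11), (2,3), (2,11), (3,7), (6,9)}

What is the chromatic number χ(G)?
Clique number ω(G) = 2 (lower bound: χ ≥ ω).
Odd cycle [2, 3, 7, 1, 11] needs 3 colors (χ ≥ 3).
The coloring below uses 3 colors, so χ(G) = 3.
A valid 3-coloring: color 1: [1, 2, 9]; color 2: [3, 4, 6, 11]; color 3: [7].

χ(G) = 3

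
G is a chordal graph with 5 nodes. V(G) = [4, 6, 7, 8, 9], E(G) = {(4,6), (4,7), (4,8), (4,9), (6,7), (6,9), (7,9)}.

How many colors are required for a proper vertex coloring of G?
Clique number ω(G) = 4 (lower bound: χ ≥ ω).
The clique on [4, 6, 7, 9] has size 4, forcing χ ≥ 4, and the coloring below uses 4 colors, so χ(G) = 4.
A valid 4-coloring: color 1: [4]; color 2: [8, 9]; color 3: [6]; color 4: [7].

χ(G) = 4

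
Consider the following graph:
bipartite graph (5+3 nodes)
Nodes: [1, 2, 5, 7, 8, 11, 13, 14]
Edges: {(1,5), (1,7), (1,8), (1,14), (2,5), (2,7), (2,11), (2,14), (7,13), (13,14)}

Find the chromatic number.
Clique number ω(G) = 2 (lower bound: χ ≥ ω).
The graph is bipartite (no odd cycle), so 2 colors suffice: χ(G) = 2.
A valid 2-coloring: color 1: [1, 2, 13]; color 2: [5, 7, 8, 11, 14].

χ(G) = 2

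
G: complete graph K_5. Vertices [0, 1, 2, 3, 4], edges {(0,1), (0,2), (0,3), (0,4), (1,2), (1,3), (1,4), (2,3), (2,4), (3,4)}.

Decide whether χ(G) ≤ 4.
No, G is not 4-colorable

The clique on vertices [0, 1, 2, 3, 4] has size 5 > 4, so it alone needs 5 colors.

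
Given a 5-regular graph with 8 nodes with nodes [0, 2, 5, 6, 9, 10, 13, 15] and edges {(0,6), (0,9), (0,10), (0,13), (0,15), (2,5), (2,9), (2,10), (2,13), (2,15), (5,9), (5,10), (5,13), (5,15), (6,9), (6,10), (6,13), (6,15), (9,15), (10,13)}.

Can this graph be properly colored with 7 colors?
A valid 7-coloring: color 1: [10, 15]; color 2: [0, 5]; color 3: [9, 13]; color 4: [2, 6].
(χ(G) = 4 ≤ 7.)

Yes, G is 7-colorable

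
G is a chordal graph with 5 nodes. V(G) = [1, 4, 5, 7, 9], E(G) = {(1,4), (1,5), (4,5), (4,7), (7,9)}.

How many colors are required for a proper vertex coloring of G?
Clique number ω(G) = 3 (lower bound: χ ≥ ω).
The clique on [1, 4, 5] has size 3, forcing χ ≥ 3, and the coloring below uses 3 colors, so χ(G) = 3.
A valid 3-coloring: color 1: [4, 9]; color 2: [1, 7]; color 3: [5].

χ(G) = 3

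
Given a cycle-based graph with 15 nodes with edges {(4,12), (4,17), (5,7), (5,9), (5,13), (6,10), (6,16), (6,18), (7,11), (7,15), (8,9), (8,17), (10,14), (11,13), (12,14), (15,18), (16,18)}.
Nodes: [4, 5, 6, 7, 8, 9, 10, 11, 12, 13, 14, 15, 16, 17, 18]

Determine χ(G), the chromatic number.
Clique number ω(G) = 3 (lower bound: χ ≥ ω).
The clique on [6, 16, 18] has size 3, forcing χ ≥ 3, and the coloring below uses 3 colors, so χ(G) = 3.
A valid 3-coloring: color 1: [7, 9, 10, 12, 13, 17, 18]; color 2: [4, 5, 6, 8, 11, 14, 15]; color 3: [16].

χ(G) = 3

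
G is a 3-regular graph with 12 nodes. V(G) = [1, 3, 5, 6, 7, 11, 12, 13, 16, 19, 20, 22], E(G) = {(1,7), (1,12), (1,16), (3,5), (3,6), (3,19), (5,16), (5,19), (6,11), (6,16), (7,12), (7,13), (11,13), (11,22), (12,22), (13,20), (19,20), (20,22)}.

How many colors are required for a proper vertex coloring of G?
Clique number ω(G) = 3 (lower bound: χ ≥ ω).
The clique on [1, 7, 12] has size 3, forcing χ ≥ 3, and the coloring below uses 3 colors, so χ(G) = 3.
A valid 3-coloring: color 1: [3, 7, 16, 22]; color 2: [1, 6, 13, 19]; color 3: [5, 11, 12, 20].

χ(G) = 3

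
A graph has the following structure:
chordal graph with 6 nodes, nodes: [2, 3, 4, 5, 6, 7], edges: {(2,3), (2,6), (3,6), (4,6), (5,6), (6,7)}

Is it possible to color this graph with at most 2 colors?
The clique on vertices [2, 3, 6] has size 3 > 2, so it alone needs 3 colors.

No, G is not 2-colorable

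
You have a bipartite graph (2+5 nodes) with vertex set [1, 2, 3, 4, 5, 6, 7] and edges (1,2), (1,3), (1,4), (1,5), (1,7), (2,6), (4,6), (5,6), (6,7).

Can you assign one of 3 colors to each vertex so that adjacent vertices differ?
A valid 3-coloring: color 1: [1, 6]; color 2: [2, 3, 4, 5, 7].
(χ(G) = 2 ≤ 3.)

Yes, G is 3-colorable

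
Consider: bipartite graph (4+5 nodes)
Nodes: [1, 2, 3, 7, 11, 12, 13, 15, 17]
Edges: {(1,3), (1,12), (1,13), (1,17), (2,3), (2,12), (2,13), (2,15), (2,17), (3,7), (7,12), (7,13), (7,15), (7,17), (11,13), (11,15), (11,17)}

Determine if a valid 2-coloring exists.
A valid 2-coloring: color 1: [1, 2, 7, 11]; color 2: [3, 12, 13, 15, 17].
(χ(G) = 2 ≤ 2.)

Yes, G is 2-colorable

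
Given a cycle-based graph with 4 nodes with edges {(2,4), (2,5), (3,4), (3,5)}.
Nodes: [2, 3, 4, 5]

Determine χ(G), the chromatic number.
Clique number ω(G) = 2 (lower bound: χ ≥ ω).
The graph is bipartite (no odd cycle), so 2 colors suffice: χ(G) = 2.
A valid 2-coloring: color 1: [4, 5]; color 2: [2, 3].

χ(G) = 2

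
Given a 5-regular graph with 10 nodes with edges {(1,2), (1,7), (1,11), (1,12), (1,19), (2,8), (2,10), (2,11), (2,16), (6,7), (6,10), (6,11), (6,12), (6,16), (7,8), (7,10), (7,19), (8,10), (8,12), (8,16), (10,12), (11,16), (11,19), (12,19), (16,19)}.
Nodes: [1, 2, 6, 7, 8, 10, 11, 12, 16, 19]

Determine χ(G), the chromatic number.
Clique number ω(G) = 3 (lower bound: χ ≥ ω).
Suppose a proper 3-coloring c exists. The clique [1, 2, 11] takes 3 distinct colors; by symmetry let c(1) = 1, c(2) = 2, c(11) = 3.
- Vertex 16: neighbors [2, 11] already have colors [2, 3] ⇒ c(16) = 1.
- Vertex 6: neighbors [16, 11] already have colors [1, 3] ⇒ c(6) = 2.
- Vertex 7: neighbors [1, 6] already have colors [1, 2] ⇒ c(7) = 3.
- Vertex 8: neighbors [16, 2, 7] already have colors [1, 2, 3] — all 3 colors blocked. Contradiction.
The forced assignments end in a contradiction, so G has no proper 3-coloring (χ ≥ 4).
The coloring below uses 4 colors, so χ(G) = 4.
A valid 4-coloring: color 1: [2, 6, 19]; color 2: [1, 10, 16]; color 3: [8, 11]; color 4: [7, 12].

χ(G) = 4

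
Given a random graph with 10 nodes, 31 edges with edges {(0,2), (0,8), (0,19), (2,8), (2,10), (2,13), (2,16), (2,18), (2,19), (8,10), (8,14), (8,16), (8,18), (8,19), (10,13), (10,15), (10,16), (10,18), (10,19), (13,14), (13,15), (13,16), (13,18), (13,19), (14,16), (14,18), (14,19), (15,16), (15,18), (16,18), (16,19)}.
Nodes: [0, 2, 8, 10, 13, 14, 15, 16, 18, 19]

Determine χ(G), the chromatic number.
Clique number ω(G) = 5 (lower bound: χ ≥ ω).
The clique on [2, 8, 10, 16, 18] has size 5, forcing χ ≥ 5, and the coloring below uses 5 colors, so χ(G) = 5.
A valid 5-coloring: color 1: [0, 16]; color 2: [8, 13]; color 3: [10, 14]; color 4: [18, 19]; color 5: [2, 15].

χ(G) = 5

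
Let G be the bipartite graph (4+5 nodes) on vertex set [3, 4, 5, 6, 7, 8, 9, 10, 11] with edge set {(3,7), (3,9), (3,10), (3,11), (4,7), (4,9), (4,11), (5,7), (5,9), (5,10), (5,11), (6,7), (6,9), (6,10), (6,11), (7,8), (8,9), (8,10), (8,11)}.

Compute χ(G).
χ(G) = 2

Clique number ω(G) = 2 (lower bound: χ ≥ ω).
The graph is bipartite (no odd cycle), so 2 colors suffice: χ(G) = 2.
A valid 2-coloring: color 1: [7, 9, 10, 11]; color 2: [3, 4, 5, 6, 8].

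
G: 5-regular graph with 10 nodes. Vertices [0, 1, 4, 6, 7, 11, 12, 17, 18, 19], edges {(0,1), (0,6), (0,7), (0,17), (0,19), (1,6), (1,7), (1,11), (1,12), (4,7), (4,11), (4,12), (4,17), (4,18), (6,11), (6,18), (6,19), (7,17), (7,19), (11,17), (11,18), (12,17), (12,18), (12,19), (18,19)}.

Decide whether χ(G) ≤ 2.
The clique on vertices [0, 1, 6] has size 3 > 2, so it alone needs 3 colors.

No, G is not 2-colorable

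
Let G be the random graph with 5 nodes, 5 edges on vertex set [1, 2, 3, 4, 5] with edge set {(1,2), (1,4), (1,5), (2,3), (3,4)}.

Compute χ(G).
χ(G) = 2

Clique number ω(G) = 2 (lower bound: χ ≥ ω).
The graph is bipartite (no odd cycle), so 2 colors suffice: χ(G) = 2.
A valid 2-coloring: color 1: [1, 3]; color 2: [2, 4, 5].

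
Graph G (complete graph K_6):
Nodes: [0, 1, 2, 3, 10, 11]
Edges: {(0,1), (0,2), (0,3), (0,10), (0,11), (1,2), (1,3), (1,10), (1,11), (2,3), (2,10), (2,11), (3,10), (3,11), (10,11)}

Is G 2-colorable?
No, G is not 2-colorable

The clique on vertices [0, 1, 2, 3, 10, 11] has size 6 > 2, so it alone needs 6 colors.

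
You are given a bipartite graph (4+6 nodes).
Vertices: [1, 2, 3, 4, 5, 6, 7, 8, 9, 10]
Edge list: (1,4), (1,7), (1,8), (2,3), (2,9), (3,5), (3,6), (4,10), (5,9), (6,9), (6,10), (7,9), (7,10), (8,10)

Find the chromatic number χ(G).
Clique number ω(G) = 2 (lower bound: χ ≥ ω).
The graph is bipartite (no odd cycle), so 2 colors suffice: χ(G) = 2.
A valid 2-coloring: color 1: [1, 3, 9, 10]; color 2: [2, 4, 5, 6, 7, 8].

χ(G) = 2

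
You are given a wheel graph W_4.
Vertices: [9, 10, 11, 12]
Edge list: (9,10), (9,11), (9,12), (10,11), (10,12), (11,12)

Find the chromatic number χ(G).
Clique number ω(G) = 4 (lower bound: χ ≥ ω).
The clique on [9, 10, 11, 12] has size 4, forcing χ ≥ 4, and the coloring below uses 4 colors, so χ(G) = 4.
A valid 4-coloring: color 1: [10]; color 2: [11]; color 3: [12]; color 4: [9].

χ(G) = 4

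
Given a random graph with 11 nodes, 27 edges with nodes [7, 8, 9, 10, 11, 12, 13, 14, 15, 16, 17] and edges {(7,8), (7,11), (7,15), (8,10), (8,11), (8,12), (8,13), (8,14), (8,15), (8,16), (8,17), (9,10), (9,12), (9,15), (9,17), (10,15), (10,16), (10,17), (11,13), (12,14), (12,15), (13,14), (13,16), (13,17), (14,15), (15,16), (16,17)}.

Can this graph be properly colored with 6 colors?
A valid 6-coloring: color 1: [8, 9]; color 2: [11, 15, 17]; color 3: [7, 10, 12, 13]; color 4: [14, 16].
(χ(G) = 4 ≤ 6.)

Yes, G is 6-colorable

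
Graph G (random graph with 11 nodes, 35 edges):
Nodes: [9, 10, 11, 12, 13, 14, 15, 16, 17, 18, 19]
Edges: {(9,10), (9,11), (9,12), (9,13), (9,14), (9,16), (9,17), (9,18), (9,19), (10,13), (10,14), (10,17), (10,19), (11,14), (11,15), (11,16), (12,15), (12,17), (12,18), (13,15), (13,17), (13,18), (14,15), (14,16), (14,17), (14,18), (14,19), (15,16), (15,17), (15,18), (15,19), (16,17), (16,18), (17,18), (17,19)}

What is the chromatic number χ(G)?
Clique number ω(G) = 5 (lower bound: χ ≥ ω).
The clique on [9, 14, 16, 17, 18] has size 5, forcing χ ≥ 5, and the coloring below uses 5 colors, so χ(G) = 5.
A valid 5-coloring: color 1: [9, 15]; color 2: [11, 17]; color 3: [12, 13, 14]; color 4: [10, 18]; color 5: [16, 19].

χ(G) = 5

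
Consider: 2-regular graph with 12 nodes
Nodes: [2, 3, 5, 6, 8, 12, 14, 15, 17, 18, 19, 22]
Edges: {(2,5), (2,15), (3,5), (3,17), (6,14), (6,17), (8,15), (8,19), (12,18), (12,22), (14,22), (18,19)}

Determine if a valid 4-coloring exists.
Yes, G is 4-colorable

A valid 4-coloring: color 1: [5, 12, 14, 15, 17, 19]; color 2: [2, 3, 6, 8, 18, 22].
(χ(G) = 2 ≤ 4.)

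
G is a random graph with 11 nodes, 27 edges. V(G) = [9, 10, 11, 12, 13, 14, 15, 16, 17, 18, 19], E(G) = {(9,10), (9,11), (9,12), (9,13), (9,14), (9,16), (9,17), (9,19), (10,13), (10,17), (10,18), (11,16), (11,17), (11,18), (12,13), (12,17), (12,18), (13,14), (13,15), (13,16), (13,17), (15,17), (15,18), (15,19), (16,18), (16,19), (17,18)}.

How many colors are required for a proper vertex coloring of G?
Clique number ω(G) = 4 (lower bound: χ ≥ ω).
The clique on [9, 10, 13, 17] has size 4, forcing χ ≥ 4, and the coloring below uses 4 colors, so χ(G) = 4.
A valid 4-coloring: color 1: [9, 15]; color 2: [14, 16, 17]; color 3: [13, 18, 19]; color 4: [10, 11, 12].

χ(G) = 4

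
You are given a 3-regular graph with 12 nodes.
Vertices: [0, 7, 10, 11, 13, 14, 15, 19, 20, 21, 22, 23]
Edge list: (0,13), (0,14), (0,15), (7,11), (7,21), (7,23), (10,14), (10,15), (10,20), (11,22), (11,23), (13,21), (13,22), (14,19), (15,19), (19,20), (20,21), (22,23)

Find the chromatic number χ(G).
Clique number ω(G) = 3 (lower bound: χ ≥ ω).
The clique on [7, 11, 23] has size 3, forcing χ ≥ 3, and the coloring below uses 3 colors, so χ(G) = 3.
A valid 3-coloring: color 1: [0, 7, 20, 22]; color 2: [10, 11, 13, 19]; color 3: [14, 15, 21, 23].

χ(G) = 3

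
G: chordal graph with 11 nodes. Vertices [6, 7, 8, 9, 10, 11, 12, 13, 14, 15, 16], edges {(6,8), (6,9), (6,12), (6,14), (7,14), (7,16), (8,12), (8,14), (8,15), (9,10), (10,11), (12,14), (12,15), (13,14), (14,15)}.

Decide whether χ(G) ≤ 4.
Yes, G is 4-colorable

A valid 4-coloring: color 1: [9, 11, 14, 16]; color 2: [7, 8, 10, 13]; color 3: [6, 15]; color 4: [12].
(χ(G) = 4 ≤ 4.)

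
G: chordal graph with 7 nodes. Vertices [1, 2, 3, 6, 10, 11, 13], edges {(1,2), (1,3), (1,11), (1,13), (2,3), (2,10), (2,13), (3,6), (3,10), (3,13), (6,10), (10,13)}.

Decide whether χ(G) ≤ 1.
No, G is not 1-colorable

The clique on vertices [1, 2, 3, 13] has size 4 > 1, so it alone needs 4 colors.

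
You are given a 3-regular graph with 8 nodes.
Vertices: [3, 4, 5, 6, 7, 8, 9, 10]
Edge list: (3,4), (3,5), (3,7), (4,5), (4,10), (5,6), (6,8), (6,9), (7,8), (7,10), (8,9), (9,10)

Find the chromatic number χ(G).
χ(G) = 3

Clique number ω(G) = 3 (lower bound: χ ≥ ω).
The clique on [3, 4, 5] has size 3, forcing χ ≥ 3, and the coloring below uses 3 colors, so χ(G) = 3.
A valid 3-coloring: color 1: [3, 8, 10]; color 2: [4, 6, 7]; color 3: [5, 9].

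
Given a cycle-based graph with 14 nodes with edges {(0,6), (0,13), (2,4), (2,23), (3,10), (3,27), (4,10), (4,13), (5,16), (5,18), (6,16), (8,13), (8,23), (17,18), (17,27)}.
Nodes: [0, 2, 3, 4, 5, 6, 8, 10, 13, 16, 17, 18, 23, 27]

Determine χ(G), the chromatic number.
χ(G) = 3

Clique number ω(G) = 2 (lower bound: χ ≥ ω).
Odd cycle [13, 0, 6, 16, 5, 18, 17, 27, 3, 10, 4] needs 3 colors (χ ≥ 3).
The coloring below uses 3 colors, so χ(G) = 3.
A valid 3-coloring: color 1: [0, 4, 16, 18, 23, 27]; color 2: [2, 5, 6, 10, 13, 17]; color 3: [3, 8].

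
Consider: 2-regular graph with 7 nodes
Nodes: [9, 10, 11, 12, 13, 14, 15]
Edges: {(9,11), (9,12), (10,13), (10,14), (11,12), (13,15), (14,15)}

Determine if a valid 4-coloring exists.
A valid 4-coloring: color 1: [10, 11, 15]; color 2: [12, 13, 14]; color 3: [9].
(χ(G) = 3 ≤ 4.)

Yes, G is 4-colorable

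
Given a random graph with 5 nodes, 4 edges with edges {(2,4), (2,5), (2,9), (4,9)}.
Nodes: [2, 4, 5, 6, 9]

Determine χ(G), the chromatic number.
Clique number ω(G) = 3 (lower bound: χ ≥ ω).
The clique on [2, 4, 9] has size 3, forcing χ ≥ 3, and the coloring below uses 3 colors, so χ(G) = 3.
A valid 3-coloring: color 1: [2, 6]; color 2: [5, 9]; color 3: [4].

χ(G) = 3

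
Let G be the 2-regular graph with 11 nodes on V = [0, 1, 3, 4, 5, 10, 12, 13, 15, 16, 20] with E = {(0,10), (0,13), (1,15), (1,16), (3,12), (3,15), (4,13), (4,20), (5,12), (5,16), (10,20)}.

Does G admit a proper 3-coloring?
A valid 3-coloring: color 1: [0, 1, 3, 4, 5]; color 2: [10, 12, 13, 15, 16]; color 3: [20].
(χ(G) = 3 ≤ 3.)

Yes, G is 3-colorable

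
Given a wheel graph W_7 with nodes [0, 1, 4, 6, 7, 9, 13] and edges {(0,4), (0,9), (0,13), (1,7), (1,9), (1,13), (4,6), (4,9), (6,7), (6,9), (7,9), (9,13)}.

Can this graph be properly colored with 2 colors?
No, G is not 2-colorable

The clique on vertices [0, 4, 9] has size 3 > 2, so it alone needs 3 colors.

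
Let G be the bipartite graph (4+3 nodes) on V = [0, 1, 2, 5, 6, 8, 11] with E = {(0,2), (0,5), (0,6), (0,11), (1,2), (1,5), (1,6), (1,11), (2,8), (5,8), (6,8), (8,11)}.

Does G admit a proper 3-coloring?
A valid 3-coloring: color 1: [0, 1, 8]; color 2: [2, 5, 6, 11].
(χ(G) = 2 ≤ 3.)

Yes, G is 3-colorable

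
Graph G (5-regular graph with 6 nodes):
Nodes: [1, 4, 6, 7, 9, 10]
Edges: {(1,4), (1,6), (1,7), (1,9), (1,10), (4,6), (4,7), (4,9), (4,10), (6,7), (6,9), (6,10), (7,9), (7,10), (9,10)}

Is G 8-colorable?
Yes, G is 8-colorable

A valid 8-coloring: color 1: [1]; color 2: [7]; color 3: [10]; color 4: [4]; color 5: [9]; color 6: [6].
(χ(G) = 6 ≤ 8.)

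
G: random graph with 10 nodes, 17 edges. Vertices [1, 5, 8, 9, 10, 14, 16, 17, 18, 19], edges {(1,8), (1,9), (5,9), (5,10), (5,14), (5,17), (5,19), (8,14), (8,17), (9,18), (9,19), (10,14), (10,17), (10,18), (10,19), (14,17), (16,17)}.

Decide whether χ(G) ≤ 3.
The clique on vertices [5, 10, 14, 17] has size 4 > 3, so it alone needs 4 colors.

No, G is not 3-colorable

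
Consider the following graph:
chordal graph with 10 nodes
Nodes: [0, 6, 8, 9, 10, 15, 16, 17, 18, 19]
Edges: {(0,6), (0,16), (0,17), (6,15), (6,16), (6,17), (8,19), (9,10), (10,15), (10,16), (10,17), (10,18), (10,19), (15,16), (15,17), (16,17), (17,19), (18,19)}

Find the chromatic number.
Clique number ω(G) = 4 (lower bound: χ ≥ ω).
The clique on [0, 6, 16, 17] has size 4, forcing χ ≥ 4, and the coloring below uses 4 colors, so χ(G) = 4.
A valid 4-coloring: color 1: [6, 8, 10]; color 2: [9, 17, 18]; color 3: [16, 19]; color 4: [0, 15].

χ(G) = 4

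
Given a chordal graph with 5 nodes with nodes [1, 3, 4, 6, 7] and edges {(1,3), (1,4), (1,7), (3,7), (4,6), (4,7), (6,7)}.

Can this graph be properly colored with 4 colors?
Yes, G is 4-colorable

A valid 4-coloring: color 1: [7]; color 2: [3, 4]; color 3: [1, 6].
(χ(G) = 3 ≤ 4.)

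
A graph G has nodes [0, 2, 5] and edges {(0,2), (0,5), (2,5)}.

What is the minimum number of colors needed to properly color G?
χ(G) = 3

Clique number ω(G) = 3 (lower bound: χ ≥ ω).
The clique on [0, 2, 5] has size 3, forcing χ ≥ 3, and the coloring below uses 3 colors, so χ(G) = 3.
A valid 3-coloring: color 1: [5]; color 2: [2]; color 3: [0].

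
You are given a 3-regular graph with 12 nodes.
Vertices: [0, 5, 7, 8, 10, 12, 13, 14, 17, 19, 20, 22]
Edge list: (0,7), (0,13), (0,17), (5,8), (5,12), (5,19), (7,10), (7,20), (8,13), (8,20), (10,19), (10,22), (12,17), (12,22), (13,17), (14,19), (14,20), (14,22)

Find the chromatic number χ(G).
χ(G) = 3

Clique number ω(G) = 3 (lower bound: χ ≥ ω).
The clique on [0, 13, 17] has size 3, forcing χ ≥ 3, and the coloring below uses 3 colors, so χ(G) = 3.
A valid 3-coloring: color 1: [7, 8, 17, 19, 22]; color 2: [10, 12, 13, 14]; color 3: [0, 5, 20].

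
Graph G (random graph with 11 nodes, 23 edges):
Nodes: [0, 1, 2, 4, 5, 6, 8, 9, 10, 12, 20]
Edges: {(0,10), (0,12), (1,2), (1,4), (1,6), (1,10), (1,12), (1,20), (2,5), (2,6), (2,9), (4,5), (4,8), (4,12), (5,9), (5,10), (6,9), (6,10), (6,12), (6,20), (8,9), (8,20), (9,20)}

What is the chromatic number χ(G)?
Clique number ω(G) = 3 (lower bound: χ ≥ ω).
Suppose a proper 3-coloring c exists. The clique [1, 2, 6] takes 3 distinct colors; by symmetry let c(1) = 1, c(2) = 2, c(6) = 3.
- Vertex 9: neighbors [2, 6] already have colors [2, 3] ⇒ c(9) = 1.
- Vertex 5: neighbors [9, 2] already have colors [1, 2] ⇒ c(5) = 3.
- Vertex 4: neighbors [1, 5] already have colors [1, 3] ⇒ c(4) = 2.
- Vertex 12: neighbors [1, 4, 6] already have colors [1, 2, 3] — all 3 colors blocked. Contradiction.
The forced assignments end in a contradiction, so G has no proper 3-coloring (χ ≥ 4).
The coloring below uses 4 colors, so χ(G) = 4.
A valid 4-coloring: color 1: [0, 1, 9]; color 2: [4, 6]; color 3: [2, 10, 12, 20]; color 4: [5, 8].

χ(G) = 4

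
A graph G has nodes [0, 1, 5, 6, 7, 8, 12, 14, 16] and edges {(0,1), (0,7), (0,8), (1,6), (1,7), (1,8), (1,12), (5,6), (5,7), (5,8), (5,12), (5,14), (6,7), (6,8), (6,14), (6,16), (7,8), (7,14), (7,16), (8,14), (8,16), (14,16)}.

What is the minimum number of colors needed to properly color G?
χ(G) = 5

Clique number ω(G) = 5 (lower bound: χ ≥ ω).
The clique on [6, 7, 8, 14, 16] has size 5, forcing χ ≥ 5, and the coloring below uses 5 colors, so χ(G) = 5.
A valid 5-coloring: color 1: [8, 12]; color 2: [7]; color 3: [0, 6]; color 4: [1, 5, 16]; color 5: [14].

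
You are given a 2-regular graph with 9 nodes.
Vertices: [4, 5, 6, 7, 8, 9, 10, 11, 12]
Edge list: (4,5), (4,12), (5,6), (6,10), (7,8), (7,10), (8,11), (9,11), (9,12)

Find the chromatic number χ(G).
Clique number ω(G) = 2 (lower bound: χ ≥ ω).
Odd cycle [7, 8, 11, 9, 12, 4, 5, 6, 10] needs 3 colors (χ ≥ 3).
The coloring below uses 3 colors, so χ(G) = 3.
A valid 3-coloring: color 1: [6, 7, 11, 12]; color 2: [4, 8, 9, 10]; color 3: [5].

χ(G) = 3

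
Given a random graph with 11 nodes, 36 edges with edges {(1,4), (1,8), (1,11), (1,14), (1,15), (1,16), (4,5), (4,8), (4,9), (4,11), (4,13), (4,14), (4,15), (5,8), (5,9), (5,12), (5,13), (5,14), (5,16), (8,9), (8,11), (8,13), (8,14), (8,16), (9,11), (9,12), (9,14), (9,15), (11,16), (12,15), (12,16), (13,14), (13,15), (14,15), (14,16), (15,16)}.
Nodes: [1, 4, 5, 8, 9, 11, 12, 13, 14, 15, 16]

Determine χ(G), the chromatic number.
χ(G) = 5

Clique number ω(G) = 5 (lower bound: χ ≥ ω).
The clique on [4, 5, 8, 9, 14] has size 5, forcing χ ≥ 5, and the coloring below uses 5 colors, so χ(G) = 5.
A valid 5-coloring: color 1: [4, 16]; color 2: [11, 12, 14]; color 3: [8, 15]; color 4: [1, 9, 13]; color 5: [5].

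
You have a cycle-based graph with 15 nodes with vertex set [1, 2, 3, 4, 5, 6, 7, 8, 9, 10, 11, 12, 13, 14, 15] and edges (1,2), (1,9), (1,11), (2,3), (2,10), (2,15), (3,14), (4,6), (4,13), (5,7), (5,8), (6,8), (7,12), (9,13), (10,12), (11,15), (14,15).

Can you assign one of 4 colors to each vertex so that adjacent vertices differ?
Yes, G is 4-colorable

A valid 4-coloring: color 1: [2, 4, 8, 9, 11, 12, 14]; color 2: [1, 3, 5, 6, 10, 13, 15]; color 3: [7].
(χ(G) = 3 ≤ 4.)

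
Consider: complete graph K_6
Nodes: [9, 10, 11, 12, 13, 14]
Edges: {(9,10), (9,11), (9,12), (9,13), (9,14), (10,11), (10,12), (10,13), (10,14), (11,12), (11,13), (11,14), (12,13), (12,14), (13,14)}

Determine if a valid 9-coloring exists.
Yes, G is 9-colorable

A valid 9-coloring: color 1: [12]; color 2: [9]; color 3: [14]; color 4: [10]; color 5: [13]; color 6: [11].
(χ(G) = 6 ≤ 9.)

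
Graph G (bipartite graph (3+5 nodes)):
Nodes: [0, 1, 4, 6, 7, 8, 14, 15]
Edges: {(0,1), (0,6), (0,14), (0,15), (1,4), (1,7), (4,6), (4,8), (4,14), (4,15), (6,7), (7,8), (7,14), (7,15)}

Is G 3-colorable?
Yes, G is 3-colorable

A valid 3-coloring: color 1: [0, 4, 7]; color 2: [1, 6, 8, 14, 15].
(χ(G) = 2 ≤ 3.)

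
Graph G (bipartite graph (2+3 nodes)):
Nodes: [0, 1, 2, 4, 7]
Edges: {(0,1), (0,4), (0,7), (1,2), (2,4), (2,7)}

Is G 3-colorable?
A valid 3-coloring: color 1: [0, 2]; color 2: [1, 4, 7].
(χ(G) = 2 ≤ 3.)

Yes, G is 3-colorable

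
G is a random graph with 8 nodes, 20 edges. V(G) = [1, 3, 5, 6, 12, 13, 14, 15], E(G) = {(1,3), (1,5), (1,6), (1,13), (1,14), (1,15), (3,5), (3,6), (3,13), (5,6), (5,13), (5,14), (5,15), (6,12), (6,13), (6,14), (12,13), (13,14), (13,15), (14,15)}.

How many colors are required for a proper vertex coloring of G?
Clique number ω(G) = 5 (lower bound: χ ≥ ω).
The clique on [1, 3, 5, 6, 13] has size 5, forcing χ ≥ 5, and the coloring below uses 5 colors, so χ(G) = 5.
A valid 5-coloring: color 1: [13]; color 2: [1, 12]; color 3: [5]; color 4: [6, 15]; color 5: [3, 14].

χ(G) = 5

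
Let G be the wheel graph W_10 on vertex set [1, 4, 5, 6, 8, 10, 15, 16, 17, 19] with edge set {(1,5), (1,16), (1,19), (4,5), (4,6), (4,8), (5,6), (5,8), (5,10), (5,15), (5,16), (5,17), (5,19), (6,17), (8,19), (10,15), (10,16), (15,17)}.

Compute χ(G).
χ(G) = 4

Clique number ω(G) = 3 (lower bound: χ ≥ ω).
Odd cycle [15, 17, 6, 4, 8, 19, 1, 16, 10] needs 3 colors (χ ≥ 3).
Vertex 5 is adjacent to every vertex of [1, 4, 6, 8, 10, 15, 16, 17, 19], which already need 3 colors among themselves, so 5 needs a new color (χ ≥ 4).
The coloring below uses 4 colors, so χ(G) = 4.
A valid 4-coloring: color 1: [5]; color 2: [6, 8, 15, 16]; color 3: [4, 10, 17, 19]; color 4: [1].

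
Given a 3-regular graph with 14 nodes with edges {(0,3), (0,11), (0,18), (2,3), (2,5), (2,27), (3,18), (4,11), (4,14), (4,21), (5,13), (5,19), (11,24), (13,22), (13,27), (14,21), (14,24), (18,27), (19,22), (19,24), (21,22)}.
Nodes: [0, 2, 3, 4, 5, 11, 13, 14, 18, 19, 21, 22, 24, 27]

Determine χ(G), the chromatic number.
χ(G) = 3

Clique number ω(G) = 3 (lower bound: χ ≥ ω).
The clique on [0, 3, 18] has size 3, forcing χ ≥ 3, and the coloring below uses 3 colors, so χ(G) = 3.
A valid 3-coloring: color 1: [0, 4, 5, 22, 24, 27]; color 2: [2, 11, 13, 14, 18, 19]; color 3: [3, 21].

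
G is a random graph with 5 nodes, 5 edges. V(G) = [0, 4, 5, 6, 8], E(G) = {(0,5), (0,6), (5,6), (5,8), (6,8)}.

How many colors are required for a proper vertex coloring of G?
Clique number ω(G) = 3 (lower bound: χ ≥ ω).
The clique on [0, 5, 6] has size 3, forcing χ ≥ 3, and the coloring below uses 3 colors, so χ(G) = 3.
A valid 3-coloring: color 1: [4, 5]; color 2: [6]; color 3: [0, 8].

χ(G) = 3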